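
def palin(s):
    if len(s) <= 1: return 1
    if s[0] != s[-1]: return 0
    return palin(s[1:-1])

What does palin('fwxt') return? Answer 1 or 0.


palin('fwxt'): s[0]='f' != s[-1]='t' -> return 0
Result: 0 (not a palindrome)

0


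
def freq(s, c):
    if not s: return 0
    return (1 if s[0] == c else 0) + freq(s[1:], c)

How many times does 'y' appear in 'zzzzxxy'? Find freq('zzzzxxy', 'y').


s[0]='z' != 'y' -> 0
s[0]='z' != 'y' -> 0
s[0]='z' != 'y' -> 0
s[0]='z' != 'y' -> 0
s[0]='x' != 'y' -> 0
s[0]='x' != 'y' -> 0
s[0]='y' == 'y' -> 1
Sum: 0 + 0 + 0 + 0 + 0 + 0 + 1 = 1

1


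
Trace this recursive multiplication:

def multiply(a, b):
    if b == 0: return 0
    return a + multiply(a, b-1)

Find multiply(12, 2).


multiply(12, 2) = 12 + multiply(12, 1)
multiply(12, 1) = 12 + multiply(12, 0)
multiply(12, 0) = 0  (base case)
Total: 12 + 12 + 0 = 24

24


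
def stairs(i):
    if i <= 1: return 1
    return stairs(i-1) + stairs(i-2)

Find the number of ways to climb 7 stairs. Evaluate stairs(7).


Building up from base cases:
stairs(0) = 1
stairs(1) = 1
stairs(2) = stairs(1) + stairs(0) = 1 + 1 = 2
stairs(3) = stairs(2) + stairs(1) = 2 + 1 = 3
stairs(4) = stairs(3) + stairs(2) = 3 + 2 = 5
stairs(5) = stairs(4) + stairs(3) = 5 + 3 = 8
stairs(6) = stairs(5) + stairs(4) = 8 + 5 = 13
stairs(7) = stairs(6) + stairs(5) = 13 + 8 = 21

21


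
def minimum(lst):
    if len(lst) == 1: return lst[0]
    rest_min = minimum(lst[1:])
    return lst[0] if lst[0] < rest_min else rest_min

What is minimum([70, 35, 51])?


minimum([70, 35, 51]): compare 70 with minimum([35, 51])
minimum([35, 51]): compare 35 with minimum([51])
minimum([51]) = 51  (base case)
Compare 35 with 51 -> 35
Compare 70 with 35 -> 35

35


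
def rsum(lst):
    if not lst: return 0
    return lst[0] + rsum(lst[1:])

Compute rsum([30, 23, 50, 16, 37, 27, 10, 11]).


rsum([30, 23, 50, 16, 37, 27, 10, 11]) = 30 + rsum([23, 50, 16, 37, 27, 10, 11])
rsum([23, 50, 16, 37, 27, 10, 11]) = 23 + rsum([50, 16, 37, 27, 10, 11])
rsum([50, 16, 37, 27, 10, 11]) = 50 + rsum([16, 37, 27, 10, 11])
rsum([16, 37, 27, 10, 11]) = 16 + rsum([37, 27, 10, 11])
rsum([37, 27, 10, 11]) = 37 + rsum([27, 10, 11])
rsum([27, 10, 11]) = 27 + rsum([10, 11])
rsum([10, 11]) = 10 + rsum([11])
rsum([11]) = 11 + rsum([])
rsum([]) = 0  (base case)
Total: 30 + 23 + 50 + 16 + 37 + 27 + 10 + 11 + 0 = 204

204


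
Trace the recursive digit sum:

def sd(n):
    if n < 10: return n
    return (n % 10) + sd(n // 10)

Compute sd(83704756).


sd(83704756) = 6 + sd(8370475)
sd(8370475) = 5 + sd(837047)
sd(837047) = 7 + sd(83704)
sd(83704) = 4 + sd(8370)
sd(8370) = 0 + sd(837)
sd(837) = 7 + sd(83)
sd(83) = 3 + sd(8)
sd(8) = 8  (base case)
Total: 6 + 5 + 7 + 4 + 0 + 7 + 3 + 8 = 40

40


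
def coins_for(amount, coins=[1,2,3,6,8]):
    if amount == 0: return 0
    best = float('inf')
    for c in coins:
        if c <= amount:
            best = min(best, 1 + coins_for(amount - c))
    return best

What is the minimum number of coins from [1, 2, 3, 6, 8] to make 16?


Building up with DP:
coins_for(0) = 0
coins_for(1) = min(1+coins_for(0)=1+0=1) = 1
coins_for(2) = min(1+coins_for(1)=1+1=2, 1+coins_for(0)=1+0=1) = 1
coins_for(3) = min(1+coins_for(2)=1+1=2, 1+coins_for(1)=1+1=2, 1+coins_for(0)=1+0=1) = 1
coins_for(4) = min(1+coins_for(3)=1+1=2, 1+coins_for(2)=1+1=2, 1+coins_for(1)=1+1=2) = 2
coins_for(5) = min(1+coins_for(4)=1+2=3, 1+coins_for(3)=1+1=2, 1+coins_for(2)=1+1=2) = 2
coins_for(6) = min(1+coins_for(5)=1+2=3, 1+coins_for(4)=1+2=3, 1+coins_for(3)=1+1=2, 1+coins_for(0)=1+0=1) = 1
coins_for(7) = min(1+coins_for(6)=1+1=2, 1+coins_for(5)=1+2=3, 1+coins_for(4)=1+2=3, 1+coins_for(1)=1+1=2) = 2
coins_for(8) = min(1+coins_for(7)=1+2=3, 1+coins_for(6)=1+1=2, 1+coins_for(5)=1+2=3, 1+coins_for(2)=1+1=2, 1+coins_for(0)=1+0=1) = 1
coins_for(9) = min(1+coins_for(8)=1+1=2, 1+coins_for(7)=1+2=3, 1+coins_for(6)=1+1=2, 1+coins_for(3)=1+1=2, 1+coins_for(1)=1+1=2) = 2
coins_for(10) = min(1+coins_for(9)=1+2=3, 1+coins_for(8)=1+1=2, 1+coins_for(7)=1+2=3, 1+coins_for(4)=1+2=3, 1+coins_for(2)=1+1=2) = 2
coins_for(11) = min(1+coins_for(10)=1+2=3, 1+coins_for(9)=1+2=3, 1+coins_for(8)=1+1=2, 1+coins_for(5)=1+2=3, 1+coins_for(3)=1+1=2) = 2
coins_for(12) = min(1+coins_for(11)=1+2=3, 1+coins_for(10)=1+2=3, 1+coins_for(9)=1+2=3, 1+coins_for(6)=1+1=2, 1+coins_for(4)=1+2=3) = 2
coins_for(13) = min(1+coins_for(12)=1+2=3, 1+coins_for(11)=1+2=3, 1+coins_for(10)=1+2=3, 1+coins_for(7)=1+2=3, 1+coins_for(5)=1+2=3) = 3
coins_for(14) = min(1+coins_for(13)=1+3=4, 1+coins_for(12)=1+2=3, 1+coins_for(11)=1+2=3, 1+coins_for(8)=1+1=2, 1+coins_for(6)=1+1=2) = 2
coins_for(15) = min(1+coins_for(14)=1+2=3, 1+coins_for(13)=1+3=4, 1+coins_for(12)=1+2=3, 1+coins_for(9)=1+2=3, 1+coins_for(7)=1+2=3) = 3
coins_for(16) = min(1+coins_for(15)=1+3=4, 1+coins_for(14)=1+2=3, 1+coins_for(13)=1+3=4, 1+coins_for(10)=1+2=3, 1+coins_for(8)=1+1=2) = 2

2


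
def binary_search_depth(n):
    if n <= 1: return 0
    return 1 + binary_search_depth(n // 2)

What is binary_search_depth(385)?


385 / 2 = 192
192 / 2 = 96
96 / 2 = 48
48 / 2 = 24
24 / 2 = 12
12 / 2 = 6
6 / 2 = 3
3 / 2 = 1
Reached 1 after 8 halvings

8


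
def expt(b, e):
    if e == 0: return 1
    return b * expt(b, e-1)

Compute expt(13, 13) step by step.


expt(13, 13)
= 13 * expt(13, 12)
= 13 * 13 * expt(13, 11)
= 13 * 13 * 13 * expt(13, 10)
= 13 * 13 * 13 * 13 * expt(13, 9)
= 13 * 13 * 13 * 13 * 13 * expt(13, 8)
= 13 * 13 * 13 * 13 * 13 * 13 * expt(13, 7)
= 13 * 13 * 13 * 13 * 13 * 13 * 13 * expt(13, 6)
= 13 * 13 * 13 * 13 * 13 * 13 * 13 * 13 * expt(13, 5)
= 13 * 13 * 13 * 13 * 13 * 13 * 13 * 13 * 13 * expt(13, 4)
= 13 * 13 * 13 * 13 * 13 * 13 * 13 * 13 * 13 * 13 * expt(13, 3)
= 13 * 13 * 13 * 13 * 13 * 13 * 13 * 13 * 13 * 13 * 13 * expt(13, 2)
= 13 * 13 * 13 * 13 * 13 * 13 * 13 * 13 * 13 * 13 * 13 * 13 * expt(13, 1)
= 13 * 13 * 13 * 13 * 13 * 13 * 13 * 13 * 13 * 13 * 13 * 13 * 13 * expt(13, 0)
= 13 * 13 * 13 * 13 * 13 * 13 * 13 * 13 * 13 * 13 * 13 * 13 * 13 * 1
= 302875106592253

302875106592253


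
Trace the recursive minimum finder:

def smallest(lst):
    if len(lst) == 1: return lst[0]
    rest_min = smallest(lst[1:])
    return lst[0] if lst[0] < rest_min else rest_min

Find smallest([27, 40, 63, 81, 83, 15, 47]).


smallest([27, 40, 63, 81, 83, 15, 47]): compare 27 with smallest([40, 63, 81, 83, 15, 47])
smallest([40, 63, 81, 83, 15, 47]): compare 40 with smallest([63, 81, 83, 15, 47])
smallest([63, 81, 83, 15, 47]): compare 63 with smallest([81, 83, 15, 47])
smallest([81, 83, 15, 47]): compare 81 with smallest([83, 15, 47])
smallest([83, 15, 47]): compare 83 with smallest([15, 47])
smallest([15, 47]): compare 15 with smallest([47])
smallest([47]) = 47  (base case)
Compare 15 with 47 -> 15
Compare 83 with 15 -> 15
Compare 81 with 15 -> 15
Compare 63 with 15 -> 15
Compare 40 with 15 -> 15
Compare 27 with 15 -> 15

15


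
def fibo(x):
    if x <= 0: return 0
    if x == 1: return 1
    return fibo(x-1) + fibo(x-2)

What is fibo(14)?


Computing fibo(14) bottom-up:
fibo(0) = 0
fibo(1) = 1
fibo(2) = fibo(1) + fibo(0) = 1 + 0 = 1
fibo(3) = fibo(2) + fibo(1) = 1 + 1 = 2
fibo(4) = fibo(3) + fibo(2) = 2 + 1 = 3
fibo(5) = fibo(4) + fibo(3) = 3 + 2 = 5
fibo(6) = fibo(5) + fibo(4) = 5 + 3 = 8
fibo(7) = fibo(6) + fibo(5) = 8 + 5 = 13
fibo(8) = fibo(7) + fibo(6) = 13 + 8 = 21
fibo(9) = fibo(8) + fibo(7) = 21 + 13 = 34
fibo(10) = fibo(9) + fibo(8) = 34 + 21 = 55
fibo(11) = fibo(10) + fibo(9) = 55 + 34 = 89
fibo(12) = fibo(11) + fibo(10) = 89 + 55 = 144
fibo(13) = fibo(12) + fibo(11) = 144 + 89 = 233
fibo(14) = fibo(13) + fibo(12) = 233 + 144 = 377

377


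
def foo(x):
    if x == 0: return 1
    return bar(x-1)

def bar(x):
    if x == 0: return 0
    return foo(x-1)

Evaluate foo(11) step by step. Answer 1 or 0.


foo(11) = bar(10)
bar(10) = foo(9)
foo(9) = bar(8)
bar(8) = foo(7)
foo(7) = bar(6)
bar(6) = foo(5)
foo(5) = bar(4)
bar(4) = foo(3)
foo(3) = bar(2)
bar(2) = foo(1)
foo(1) = bar(0)
bar(0) = 0  (base case)
Result: 0

0


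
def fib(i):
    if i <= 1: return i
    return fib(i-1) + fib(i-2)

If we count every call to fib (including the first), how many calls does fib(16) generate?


Let C(n) = total calls for fib(n)
C(0) = 1, C(1) = 1
C(2) = 1 + C(1) + C(0) = 1 + 1 + 1 = 3
C(3) = 1 + C(2) + C(1) = 1 + 3 + 1 = 5
C(4) = 1 + C(3) + C(2) = 1 + 5 + 3 = 9
C(5) = 1 + C(4) + C(3) = 1 + 9 + 5 = 15
C(6) = 1 + C(5) + C(4) = 1 + 15 + 9 = 25
C(7) = 1 + C(6) + C(5) = 1 + 25 + 15 = 41
C(8) = 1 + C(7) + C(6) = 1 + 41 + 25 = 67
C(9) = 1 + C(8) + C(7) = 1 + 67 + 41 = 109
C(10) = 1 + C(9) + C(8) = 1 + 109 + 67 = 177
C(11) = 1 + C(10) + C(9) = 1 + 177 + 109 = 287
C(12) = 1 + C(11) + C(10) = 1 + 287 + 177 = 465
C(13) = 1 + C(12) + C(11) = 1 + 465 + 287 = 753
C(14) = 1 + C(13) + C(12) = 1 + 753 + 465 = 1219
C(15) = 1 + C(14) + C(13) = 1 + 1219 + 753 = 1973
C(16) = 1 + C(15) + C(14) = 1 + 1973 + 1219 = 3193

3193


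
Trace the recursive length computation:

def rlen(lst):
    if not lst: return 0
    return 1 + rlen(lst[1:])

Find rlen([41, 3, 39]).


rlen([41, 3, 39]) = 1 + rlen([3, 39])
rlen([3, 39]) = 1 + rlen([39])
rlen([39]) = 1 + rlen([])
rlen([]) = 0  (base case)
Unwinding: 1 + 1 + 1 + 0 = 3

3


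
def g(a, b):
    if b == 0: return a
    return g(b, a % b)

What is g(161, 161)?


g(161, 161) = g(161, 0)
g(161, 0) = 161  (base case)

161


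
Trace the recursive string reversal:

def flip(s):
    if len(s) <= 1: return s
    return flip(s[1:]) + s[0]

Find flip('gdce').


flip('gdce') = flip('dce') + 'g'
flip('dce') = flip('ce') + 'd'
flip('ce') = flip('e') + 'c'
flip('e') = 'e'  (base case)
Concatenating: 'e' + 'c' + 'd' + 'g' = 'ecdg'

ecdg


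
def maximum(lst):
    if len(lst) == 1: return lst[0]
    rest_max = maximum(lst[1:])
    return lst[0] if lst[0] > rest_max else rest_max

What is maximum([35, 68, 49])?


maximum([35, 68, 49]): compare 35 with maximum([68, 49])
maximum([68, 49]): compare 68 with maximum([49])
maximum([49]) = 49  (base case)
Compare 68 with 49 -> 68
Compare 35 with 68 -> 68

68


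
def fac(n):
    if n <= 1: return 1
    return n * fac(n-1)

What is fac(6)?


fac(6)
= 6 * fac(5)
= 6 * 5 * fac(4)
= 6 * 5 * 4 * fac(3)
= 6 * 5 * 4 * 3 * fac(2)
= 6 * 5 * 4 * 3 * 2 * fac(1)
= 6 * 5 * 4 * 3 * 2 * 1
= 720

720


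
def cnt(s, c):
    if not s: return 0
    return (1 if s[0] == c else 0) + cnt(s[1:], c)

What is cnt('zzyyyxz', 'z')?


s[0]='z' == 'z' -> 1
s[0]='z' == 'z' -> 1
s[0]='y' != 'z' -> 0
s[0]='y' != 'z' -> 0
s[0]='y' != 'z' -> 0
s[0]='x' != 'z' -> 0
s[0]='z' == 'z' -> 1
Sum: 1 + 1 + 0 + 0 + 0 + 0 + 1 = 3

3


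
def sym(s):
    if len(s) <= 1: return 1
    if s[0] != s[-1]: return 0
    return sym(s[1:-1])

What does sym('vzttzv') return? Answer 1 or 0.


sym('vzttzv'): s[0]='v' == s[-1]='v' -> check sym('zttz')
sym('zttz'): s[0]='z' == s[-1]='z' -> check sym('tt')
sym('tt'): s[0]='t' == s[-1]='t' -> check sym('')
sym(''): len <= 1 -> return 1  (base case)
Result: 1 (palindrome)

1


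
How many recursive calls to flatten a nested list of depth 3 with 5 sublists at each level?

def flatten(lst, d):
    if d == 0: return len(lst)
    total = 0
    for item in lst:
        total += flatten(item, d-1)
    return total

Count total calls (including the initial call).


At depth 0 (root): 1 call
At depth 1: each of 1 parents calls flatten on 5 children = 5 calls
At depth 2: each of 5 parents calls flatten on 5 children = 25 calls
At depth 3: each of 25 parents calls flatten on 5 children = 125 calls
Total: 1 + 5 + 25 + 125 = 156

156


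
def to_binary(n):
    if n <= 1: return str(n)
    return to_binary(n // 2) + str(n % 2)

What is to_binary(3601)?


to_binary(3601) = to_binary(1800) + '1'
to_binary(1800) = to_binary(900) + '0'
to_binary(900) = to_binary(450) + '0'
to_binary(450) = to_binary(225) + '0'
to_binary(225) = to_binary(112) + '1'
to_binary(112) = to_binary(56) + '0'
to_binary(56) = to_binary(28) + '0'
to_binary(28) = to_binary(14) + '0'
to_binary(14) = to_binary(7) + '0'
to_binary(7) = to_binary(3) + '1'
to_binary(3) = to_binary(1) + '1'
to_binary(1) = '1'  (base case)
Concatenating: '1' + '1' + '1' + '0' + '0' + '0' + '0' + '1' + '0' + '0' + '0' + '1' = '111000010001'

111000010001


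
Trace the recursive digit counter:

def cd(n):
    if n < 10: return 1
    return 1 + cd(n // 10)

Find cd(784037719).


cd(784037719) = 1 + cd(78403771)
cd(78403771) = 1 + cd(7840377)
cd(7840377) = 1 + cd(784037)
cd(784037) = 1 + cd(78403)
cd(78403) = 1 + cd(7840)
cd(7840) = 1 + cd(784)
cd(784) = 1 + cd(78)
cd(78) = 1 + cd(7)
cd(7) = 1  (base case: 7 < 10)
Unwinding: 1 + 1 + 1 + 1 + 1 + 1 + 1 + 1 + 1 = 9

9


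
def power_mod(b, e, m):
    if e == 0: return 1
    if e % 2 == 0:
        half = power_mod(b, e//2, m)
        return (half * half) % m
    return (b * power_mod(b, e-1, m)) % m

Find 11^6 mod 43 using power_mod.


power_mod(11, 6, 43): e is even, compute power_mod(11, 3, 43)
  power_mod(11, 3, 43): e is odd, compute power_mod(11, 2, 43)
    power_mod(11, 2, 43): e is even, compute power_mod(11, 1, 43)
      power_mod(11, 1, 43): e is odd, compute power_mod(11, 0, 43)
        power_mod(11, 0, 43) = 1
      (11 * 1) % 43 = 11
    half=11, (11*11) % 43 = 35
  (11 * 35) % 43 = 41
half=41, (41*41) % 43 = 4

4


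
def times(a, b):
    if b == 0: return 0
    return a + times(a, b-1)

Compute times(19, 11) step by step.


times(19, 11) = 19 + times(19, 10)
times(19, 10) = 19 + times(19, 9)
times(19, 9) = 19 + times(19, 8)
times(19, 8) = 19 + times(19, 7)
times(19, 7) = 19 + times(19, 6)
times(19, 6) = 19 + times(19, 5)
times(19, 5) = 19 + times(19, 4)
times(19, 4) = 19 + times(19, 3)
times(19, 3) = 19 + times(19, 2)
times(19, 2) = 19 + times(19, 1)
times(19, 1) = 19 + times(19, 0)
times(19, 0) = 0  (base case)
Total: 19 + 19 + 19 + 19 + 19 + 19 + 19 + 19 + 19 + 19 + 19 + 0 = 209

209


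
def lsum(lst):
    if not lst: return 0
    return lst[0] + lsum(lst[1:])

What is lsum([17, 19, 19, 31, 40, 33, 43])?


lsum([17, 19, 19, 31, 40, 33, 43]) = 17 + lsum([19, 19, 31, 40, 33, 43])
lsum([19, 19, 31, 40, 33, 43]) = 19 + lsum([19, 31, 40, 33, 43])
lsum([19, 31, 40, 33, 43]) = 19 + lsum([31, 40, 33, 43])
lsum([31, 40, 33, 43]) = 31 + lsum([40, 33, 43])
lsum([40, 33, 43]) = 40 + lsum([33, 43])
lsum([33, 43]) = 33 + lsum([43])
lsum([43]) = 43 + lsum([])
lsum([]) = 0  (base case)
Total: 17 + 19 + 19 + 31 + 40 + 33 + 43 + 0 = 202

202


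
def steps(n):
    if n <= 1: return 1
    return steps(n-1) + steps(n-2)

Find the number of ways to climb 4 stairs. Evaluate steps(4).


Building up from base cases:
steps(0) = 1
steps(1) = 1
steps(2) = steps(1) + steps(0) = 1 + 1 = 2
steps(3) = steps(2) + steps(1) = 2 + 1 = 3
steps(4) = steps(3) + steps(2) = 3 + 2 = 5

5


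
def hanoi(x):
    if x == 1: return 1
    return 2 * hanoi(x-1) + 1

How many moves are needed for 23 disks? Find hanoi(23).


hanoi(23) = 2 * hanoi(22) + 1
hanoi(22) = 2 * hanoi(21) + 1
hanoi(21) = 2 * hanoi(20) + 1
hanoi(20) = 2 * hanoi(19) + 1
hanoi(19) = 2 * hanoi(18) + 1
hanoi(18) = 2 * hanoi(17) + 1
hanoi(17) = 2 * hanoi(16) + 1
hanoi(16) = 2 * hanoi(15) + 1
hanoi(15) = 2 * hanoi(14) + 1
hanoi(14) = 2 * hanoi(13) + 1
hanoi(13) = 2 * hanoi(12) + 1
hanoi(12) = 2 * hanoi(11) + 1
hanoi(11) = 2 * hanoi(10) + 1
hanoi(10) = 2 * hanoi(9) + 1
hanoi(9) = 2 * hanoi(8) + 1
hanoi(8) = 2 * hanoi(7) + 1
hanoi(7) = 2 * hanoi(6) + 1
hanoi(6) = 2 * hanoi(5) + 1
hanoi(5) = 2 * hanoi(4) + 1
hanoi(4) = 2 * hanoi(3) + 1
hanoi(3) = 2 * hanoi(2) + 1
hanoi(2) = 2 * hanoi(1) + 1
hanoi(1) = 1  (base case)
hanoi(2) = 2 * 1 + 1 = 3
hanoi(3) = 2 * 3 + 1 = 7
hanoi(4) = 2 * 7 + 1 = 15
hanoi(5) = 2 * 15 + 1 = 31
hanoi(6) = 2 * 31 + 1 = 63
hanoi(7) = 2 * 63 + 1 = 127
hanoi(8) = 2 * 127 + 1 = 255
hanoi(9) = 2 * 255 + 1 = 511
hanoi(10) = 2 * 511 + 1 = 1023
hanoi(11) = 2 * 1023 + 1 = 2047
hanoi(12) = 2 * 2047 + 1 = 4095
hanoi(13) = 2 * 4095 + 1 = 8191
hanoi(14) = 2 * 8191 + 1 = 16383
hanoi(15) = 2 * 16383 + 1 = 32767
hanoi(16) = 2 * 32767 + 1 = 65535
hanoi(17) = 2 * 65535 + 1 = 131071
hanoi(18) = 2 * 131071 + 1 = 262143
hanoi(19) = 2 * 262143 + 1 = 524287
hanoi(20) = 2 * 524287 + 1 = 1048575
hanoi(21) = 2 * 1048575 + 1 = 2097151
hanoi(22) = 2 * 2097151 + 1 = 4194303
hanoi(23) = 2 * 4194303 + 1 = 8388607

8388607


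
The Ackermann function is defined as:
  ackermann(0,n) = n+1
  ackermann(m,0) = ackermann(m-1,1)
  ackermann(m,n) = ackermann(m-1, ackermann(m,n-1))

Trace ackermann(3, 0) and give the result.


ackermann(3, 0) = ackermann(2, 1)
  ackermann(2, 1) = ackermann(1, ackermann(2, 0))
    ackermann(2, 0) = ackermann(1, 1)
      ackermann(1, 1) = ackermann(0, ackermann(1, 0))
        ackermann(1, 0) = ackermann(0, 1)
          ackermann(0, 1) = 2
        = ackermann(0, 2)
        ackermann(0, 2) = 3
    = ackermann(1, 3)
    ackermann(1, 3) = ackermann(0, ackermann(1, 2))
      ackermann(1, 2) = ackermann(0, ackermann(1, 1))
        ackermann(1, 1) = ackermann(0, ackermann(1, 0))
          ackermann(1, 0) = ackermann(0, 1)
          ackermann(0, 1) = 2
          = ackermann(0, 2)
          ackermann(0, 2) = 3
        = ackermann(0, 3)
        ackermann(0, 3) = 4
      = ackermann(0, 4)
      ackermann(0, 4) = 5
Result: ackermann(3, 0) = 5

5


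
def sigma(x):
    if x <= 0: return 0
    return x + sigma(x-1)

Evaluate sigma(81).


sigma(81)
= 81 + 80 + 79 + 78 + 77 + 76 + 75 + 74 + 73 + 72 + 71 + 70 + 69 + 68 + 67 + 66 + 65 + 64 + 63 + 62 + 61 + 60 + 59 + 58 + 57 + 56 + 55 + 54 + 53 + 52 + 51 + 50 + 49 + 48 + 47 + 46 + 45 + 44 + 43 + 42 + 41 + 40 + 39 + 38 + 37 + 36 + 35 + 34 + 33 + 32 + 31 + 30 + 29 + 28 + 27 + 26 + 25 + 24 + 23 + 22 + 21 + 20 + 19 + 18 + 17 + 16 + 15 + 14 + 13 + 12 + 11 + 10 + 9 + 8 + 7 + 6 + 5 + 4 + 3 + 2 + 1 + sigma(0)
= 81 + 80 + 79 + 78 + 77 + 76 + 75 + 74 + 73 + 72 + 71 + 70 + 69 + 68 + 67 + 66 + 65 + 64 + 63 + 62 + 61 + 60 + 59 + 58 + 57 + 56 + 55 + 54 + 53 + 52 + 51 + 50 + 49 + 48 + 47 + 46 + 45 + 44 + 43 + 42 + 41 + 40 + 39 + 38 + 37 + 36 + 35 + 34 + 33 + 32 + 31 + 30 + 29 + 28 + 27 + 26 + 25 + 24 + 23 + 22 + 21 + 20 + 19 + 18 + 17 + 16 + 15 + 14 + 13 + 12 + 11 + 10 + 9 + 8 + 7 + 6 + 5 + 4 + 3 + 2 + 1 + 0
= 3321

3321


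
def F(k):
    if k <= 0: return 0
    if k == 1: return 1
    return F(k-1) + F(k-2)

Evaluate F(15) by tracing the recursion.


Computing F(15) bottom-up:
F(0) = 0
F(1) = 1
F(2) = F(1) + F(0) = 1 + 0 = 1
F(3) = F(2) + F(1) = 1 + 1 = 2
F(4) = F(3) + F(2) = 2 + 1 = 3
F(5) = F(4) + F(3) = 3 + 2 = 5
F(6) = F(5) + F(4) = 5 + 3 = 8
F(7) = F(6) + F(5) = 8 + 5 = 13
F(8) = F(7) + F(6) = 13 + 8 = 21
F(9) = F(8) + F(7) = 21 + 13 = 34
F(10) = F(9) + F(8) = 34 + 21 = 55
F(11) = F(10) + F(9) = 55 + 34 = 89
F(12) = F(11) + F(10) = 89 + 55 = 144
F(13) = F(12) + F(11) = 144 + 89 = 233
F(14) = F(13) + F(12) = 233 + 144 = 377
F(15) = F(14) + F(13) = 377 + 233 = 610

610


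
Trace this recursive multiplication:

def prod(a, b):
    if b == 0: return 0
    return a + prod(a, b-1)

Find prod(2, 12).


prod(2, 12) = 2 + prod(2, 11)
prod(2, 11) = 2 + prod(2, 10)
prod(2, 10) = 2 + prod(2, 9)
prod(2, 9) = 2 + prod(2, 8)
prod(2, 8) = 2 + prod(2, 7)
prod(2, 7) = 2 + prod(2, 6)
prod(2, 6) = 2 + prod(2, 5)
prod(2, 5) = 2 + prod(2, 4)
prod(2, 4) = 2 + prod(2, 3)
prod(2, 3) = 2 + prod(2, 2)
prod(2, 2) = 2 + prod(2, 1)
prod(2, 1) = 2 + prod(2, 0)
prod(2, 0) = 0  (base case)
Total: 2 + 2 + 2 + 2 + 2 + 2 + 2 + 2 + 2 + 2 + 2 + 2 + 0 = 24

24


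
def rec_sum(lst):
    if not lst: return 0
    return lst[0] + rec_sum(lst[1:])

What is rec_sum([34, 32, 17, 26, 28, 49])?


rec_sum([34, 32, 17, 26, 28, 49]) = 34 + rec_sum([32, 17, 26, 28, 49])
rec_sum([32, 17, 26, 28, 49]) = 32 + rec_sum([17, 26, 28, 49])
rec_sum([17, 26, 28, 49]) = 17 + rec_sum([26, 28, 49])
rec_sum([26, 28, 49]) = 26 + rec_sum([28, 49])
rec_sum([28, 49]) = 28 + rec_sum([49])
rec_sum([49]) = 49 + rec_sum([])
rec_sum([]) = 0  (base case)
Total: 34 + 32 + 17 + 26 + 28 + 49 + 0 = 186

186


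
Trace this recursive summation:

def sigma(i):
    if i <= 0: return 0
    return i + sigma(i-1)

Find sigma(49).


sigma(49)
= 49 + 48 + 47 + 46 + 45 + 44 + 43 + 42 + 41 + 40 + 39 + 38 + 37 + 36 + 35 + 34 + 33 + 32 + 31 + 30 + 29 + 28 + 27 + 26 + 25 + 24 + 23 + 22 + 21 + 20 + 19 + 18 + 17 + 16 + 15 + 14 + 13 + 12 + 11 + 10 + 9 + 8 + 7 + 6 + 5 + 4 + 3 + 2 + 1 + sigma(0)
= 49 + 48 + 47 + 46 + 45 + 44 + 43 + 42 + 41 + 40 + 39 + 38 + 37 + 36 + 35 + 34 + 33 + 32 + 31 + 30 + 29 + 28 + 27 + 26 + 25 + 24 + 23 + 22 + 21 + 20 + 19 + 18 + 17 + 16 + 15 + 14 + 13 + 12 + 11 + 10 + 9 + 8 + 7 + 6 + 5 + 4 + 3 + 2 + 1 + 0
= 1225

1225


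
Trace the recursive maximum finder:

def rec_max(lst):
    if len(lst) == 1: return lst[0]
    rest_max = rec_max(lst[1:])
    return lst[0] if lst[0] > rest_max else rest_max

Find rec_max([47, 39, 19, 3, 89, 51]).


rec_max([47, 39, 19, 3, 89, 51]): compare 47 with rec_max([39, 19, 3, 89, 51])
rec_max([39, 19, 3, 89, 51]): compare 39 with rec_max([19, 3, 89, 51])
rec_max([19, 3, 89, 51]): compare 19 with rec_max([3, 89, 51])
rec_max([3, 89, 51]): compare 3 with rec_max([89, 51])
rec_max([89, 51]): compare 89 with rec_max([51])
rec_max([51]) = 51  (base case)
Compare 89 with 51 -> 89
Compare 3 with 89 -> 89
Compare 19 with 89 -> 89
Compare 39 with 89 -> 89
Compare 47 with 89 -> 89

89


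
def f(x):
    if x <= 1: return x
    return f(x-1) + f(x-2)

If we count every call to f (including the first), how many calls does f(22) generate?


Let C(n) = total calls for f(n)
C(0) = 1, C(1) = 1
C(2) = 1 + C(1) + C(0) = 1 + 1 + 1 = 3
C(3) = 1 + C(2) + C(1) = 1 + 3 + 1 = 5
C(4) = 1 + C(3) + C(2) = 1 + 5 + 3 = 9
C(5) = 1 + C(4) + C(3) = 1 + 9 + 5 = 15
C(6) = 1 + C(5) + C(4) = 1 + 15 + 9 = 25
C(7) = 1 + C(6) + C(5) = 1 + 25 + 15 = 41
C(8) = 1 + C(7) + C(6) = 1 + 41 + 25 = 67
C(9) = 1 + C(8) + C(7) = 1 + 67 + 41 = 109
C(10) = 1 + C(9) + C(8) = 1 + 109 + 67 = 177
C(11) = 1 + C(10) + C(9) = 1 + 177 + 109 = 287
C(12) = 1 + C(11) + C(10) = 1 + 287 + 177 = 465
C(13) = 1 + C(12) + C(11) = 1 + 465 + 287 = 753
C(14) = 1 + C(13) + C(12) = 1 + 753 + 465 = 1219
C(15) = 1 + C(14) + C(13) = 1 + 1219 + 753 = 1973
C(16) = 1 + C(15) + C(14) = 1 + 1973 + 1219 = 3193
C(17) = 1 + C(16) + C(15) = 1 + 3193 + 1973 = 5167
C(18) = 1 + C(17) + C(16) = 1 + 5167 + 3193 = 8361
C(19) = 1 + C(18) + C(17) = 1 + 8361 + 5167 = 13529
C(20) = 1 + C(19) + C(18) = 1 + 13529 + 8361 = 21891
C(21) = 1 + C(20) + C(19) = 1 + 21891 + 13529 = 35421
C(22) = 1 + C(21) + C(20) = 1 + 35421 + 21891 = 57313

57313


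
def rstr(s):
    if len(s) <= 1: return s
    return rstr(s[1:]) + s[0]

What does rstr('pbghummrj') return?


rstr('pbghummrj') = rstr('bghummrj') + 'p'
rstr('bghummrj') = rstr('ghummrj') + 'b'
rstr('ghummrj') = rstr('hummrj') + 'g'
rstr('hummrj') = rstr('ummrj') + 'h'
rstr('ummrj') = rstr('mmrj') + 'u'
rstr('mmrj') = rstr('mrj') + 'm'
rstr('mrj') = rstr('rj') + 'm'
rstr('rj') = rstr('j') + 'r'
rstr('j') = 'j'  (base case)
Concatenating: 'j' + 'r' + 'm' + 'm' + 'u' + 'h' + 'g' + 'b' + 'p' = 'jrmmuhgbp'

jrmmuhgbp


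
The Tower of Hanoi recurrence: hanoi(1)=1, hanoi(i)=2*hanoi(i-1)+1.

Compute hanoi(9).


hanoi(9) = 2 * hanoi(8) + 1
hanoi(8) = 2 * hanoi(7) + 1
hanoi(7) = 2 * hanoi(6) + 1
hanoi(6) = 2 * hanoi(5) + 1
hanoi(5) = 2 * hanoi(4) + 1
hanoi(4) = 2 * hanoi(3) + 1
hanoi(3) = 2 * hanoi(2) + 1
hanoi(2) = 2 * hanoi(1) + 1
hanoi(1) = 1  (base case)
hanoi(2) = 2 * 1 + 1 = 3
hanoi(3) = 2 * 3 + 1 = 7
hanoi(4) = 2 * 7 + 1 = 15
hanoi(5) = 2 * 15 + 1 = 31
hanoi(6) = 2 * 31 + 1 = 63
hanoi(7) = 2 * 63 + 1 = 127
hanoi(8) = 2 * 127 + 1 = 255
hanoi(9) = 2 * 255 + 1 = 511

511


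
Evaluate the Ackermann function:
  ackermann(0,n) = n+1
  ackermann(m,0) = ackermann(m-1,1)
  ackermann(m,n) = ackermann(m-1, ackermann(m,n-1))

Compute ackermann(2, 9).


ackermann(2, 9) = ackermann(1, ackermann(2, 8))
  ackermann(2, 8) = ackermann(1, ackermann(2, 7))
    ackermann(2, 7) = ackermann(1, ackermann(2, 6))
      ackermann(2, 6) = ackermann(1, ackermann(2, 5))
        ackermann(2, 5) = ackermann(1, ackermann(2, 4))
          ackermann(2, 4) = ackermann(1, ackermann(2, 3))
          ackermann(2, 3) = ackermann(1, ackermann(2, 2))
          ackermann(2, 2) = ackermann(1, ackermann(2, 1))
          ackermann(2, 1) = ackermann(1, ackermann(2, 0))
          ackermann(2, 0) = ackermann(1, 1)
          ackermann(1, 1) = ackermann(0, ackermann(1, 0))
          ackermann(1, 0) = ackermann(0, 1)
          ackermann(0, 1) = 2
            = ackermann(0, 2)
          ackermann(0, 2) = 3
            = ackermann(1, 3)
          ackermann(1, 3) = ackermann(0, ackermann(1, 2))
          ackermann(1, 2) = ackermann(0, ackermann(1, 1))
          ackermann(1, 1) = ackermann(0, ackermann(1, 0))
          ackermann(1, 0) = ackermann(0, 1)
          ackermann(0, 1) = 2
            = ackermann(0, 2)
          ackermann(0, 2) = 3
            = ackermann(0, 3)
          ackermann(0, 3) = 4
... (trace truncated)
Result: ackermann(2, 9) = 21

21


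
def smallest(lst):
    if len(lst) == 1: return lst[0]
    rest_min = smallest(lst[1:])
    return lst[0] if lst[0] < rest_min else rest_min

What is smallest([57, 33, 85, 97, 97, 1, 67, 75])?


smallest([57, 33, 85, 97, 97, 1, 67, 75]): compare 57 with smallest([33, 85, 97, 97, 1, 67, 75])
smallest([33, 85, 97, 97, 1, 67, 75]): compare 33 with smallest([85, 97, 97, 1, 67, 75])
smallest([85, 97, 97, 1, 67, 75]): compare 85 with smallest([97, 97, 1, 67, 75])
smallest([97, 97, 1, 67, 75]): compare 97 with smallest([97, 1, 67, 75])
smallest([97, 1, 67, 75]): compare 97 with smallest([1, 67, 75])
smallest([1, 67, 75]): compare 1 with smallest([67, 75])
smallest([67, 75]): compare 67 with smallest([75])
smallest([75]) = 75  (base case)
Compare 67 with 75 -> 67
Compare 1 with 67 -> 1
Compare 97 with 1 -> 1
Compare 97 with 1 -> 1
Compare 85 with 1 -> 1
Compare 33 with 1 -> 1
Compare 57 with 1 -> 1

1


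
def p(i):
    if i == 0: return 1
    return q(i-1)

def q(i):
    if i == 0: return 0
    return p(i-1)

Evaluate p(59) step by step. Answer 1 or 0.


p(59) = q(58)
q(58) = p(57)
p(57) = q(56)
q(56) = p(55)
p(55) = q(54)
q(54) = p(53)
p(53) = q(52)
q(52) = p(51)
p(51) = q(50)
q(50) = p(49)
p(49) = q(48)
q(48) = p(47)
p(47) = q(46)
q(46) = p(45)
p(45) = q(44)
q(44) = p(43)
p(43) = q(42)
q(42) = p(41)
p(41) = q(40)
q(40) = p(39)
p(39) = q(38)
q(38) = p(37)
p(37) = q(36)
q(36) = p(35)
p(35) = q(34)
q(34) = p(33)
p(33) = q(32)
q(32) = p(31)
p(31) = q(30)
q(30) = p(29)
p(29) = q(28)
q(28) = p(27)
p(27) = q(26)
q(26) = p(25)
p(25) = q(24)
q(24) = p(23)
p(23) = q(22)
q(22) = p(21)
p(21) = q(20)
q(20) = p(19)
p(19) = q(18)
q(18) = p(17)
p(17) = q(16)
q(16) = p(15)
p(15) = q(14)
q(14) = p(13)
p(13) = q(12)
q(12) = p(11)
p(11) = q(10)
q(10) = p(9)
p(9) = q(8)
q(8) = p(7)
p(7) = q(6)
q(6) = p(5)
p(5) = q(4)
q(4) = p(3)
p(3) = q(2)
q(2) = p(1)
p(1) = q(0)
q(0) = 0  (base case)
Result: 0

0


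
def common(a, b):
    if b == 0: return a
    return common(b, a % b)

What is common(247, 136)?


common(247, 136) = common(136, 111)
common(136, 111) = common(111, 25)
common(111, 25) = common(25, 11)
common(25, 11) = common(11, 3)
common(11, 3) = common(3, 2)
common(3, 2) = common(2, 1)
common(2, 1) = common(1, 0)
common(1, 0) = 1  (base case)

1


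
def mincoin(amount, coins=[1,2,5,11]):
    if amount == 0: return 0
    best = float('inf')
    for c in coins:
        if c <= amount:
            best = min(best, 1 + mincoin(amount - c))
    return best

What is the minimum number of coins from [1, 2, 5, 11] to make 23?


Building up with DP:
mincoin(0) = 0
mincoin(1) = min(1+mincoin(0)=1+0=1) = 1
mincoin(2) = min(1+mincoin(1)=1+1=2, 1+mincoin(0)=1+0=1) = 1
mincoin(3) = min(1+mincoin(2)=1+1=2, 1+mincoin(1)=1+1=2) = 2
mincoin(4) = min(1+mincoin(3)=1+2=3, 1+mincoin(2)=1+1=2) = 2
mincoin(5) = min(1+mincoin(4)=1+2=3, 1+mincoin(3)=1+2=3, 1+mincoin(0)=1+0=1) = 1
mincoin(6) = min(1+mincoin(5)=1+1=2, 1+mincoin(4)=1+2=3, 1+mincoin(1)=1+1=2) = 2
mincoin(7) = min(1+mincoin(6)=1+2=3, 1+mincoin(5)=1+1=2, 1+mincoin(2)=1+1=2) = 2
mincoin(8) = min(1+mincoin(7)=1+2=3, 1+mincoin(6)=1+2=3, 1+mincoin(3)=1+2=3) = 3
mincoin(9) = min(1+mincoin(8)=1+3=4, 1+mincoin(7)=1+2=3, 1+mincoin(4)=1+2=3) = 3
mincoin(10) = min(1+mincoin(9)=1+3=4, 1+mincoin(8)=1+3=4, 1+mincoin(5)=1+1=2) = 2
mincoin(11) = min(1+mincoin(10)=1+2=3, 1+mincoin(9)=1+3=4, 1+mincoin(6)=1+2=3, 1+mincoin(0)=1+0=1) = 1
mincoin(12) = min(1+mincoin(11)=1+1=2, 1+mincoin(10)=1+2=3, 1+mincoin(7)=1+2=3, 1+mincoin(1)=1+1=2) = 2
mincoin(13) = min(1+mincoin(12)=1+2=3, 1+mincoin(11)=1+1=2, 1+mincoin(8)=1+3=4, 1+mincoin(2)=1+1=2) = 2
mincoin(14) = min(1+mincoin(13)=1+2=3, 1+mincoin(12)=1+2=3, 1+mincoin(9)=1+3=4, 1+mincoin(3)=1+2=3) = 3
mincoin(15) = min(1+mincoin(14)=1+3=4, 1+mincoin(13)=1+2=3, 1+mincoin(10)=1+2=3, 1+mincoin(4)=1+2=3) = 3
mincoin(16) = min(1+mincoin(15)=1+3=4, 1+mincoin(14)=1+3=4, 1+mincoin(11)=1+1=2, 1+mincoin(5)=1+1=2) = 2
mincoin(17) = min(1+mincoin(16)=1+2=3, 1+mincoin(15)=1+3=4, 1+mincoin(12)=1+2=3, 1+mincoin(6)=1+2=3) = 3
mincoin(18) = min(1+mincoin(17)=1+3=4, 1+mincoin(16)=1+2=3, 1+mincoin(13)=1+2=3, 1+mincoin(7)=1+2=3) = 3
mincoin(19) = min(1+mincoin(18)=1+3=4, 1+mincoin(17)=1+3=4, 1+mincoin(14)=1+3=4, 1+mincoin(8)=1+3=4) = 4
mincoin(20) = min(1+mincoin(19)=1+4=5, 1+mincoin(18)=1+3=4, 1+mincoin(15)=1+3=4, 1+mincoin(9)=1+3=4) = 4
mincoin(21) = min(1+mincoin(20)=1+4=5, 1+mincoin(19)=1+4=5, 1+mincoin(16)=1+2=3, 1+mincoin(10)=1+2=3) = 3
mincoin(22) = min(1+mincoin(21)=1+3=4, 1+mincoin(20)=1+4=5, 1+mincoin(17)=1+3=4, 1+mincoin(11)=1+1=2) = 2
mincoin(23) = min(1+mincoin(22)=1+2=3, 1+mincoin(21)=1+3=4, 1+mincoin(18)=1+3=4, 1+mincoin(12)=1+2=3) = 3

3


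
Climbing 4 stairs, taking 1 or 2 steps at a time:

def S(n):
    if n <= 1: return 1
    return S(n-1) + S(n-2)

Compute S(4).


Building up from base cases:
S(0) = 1
S(1) = 1
S(2) = S(1) + S(0) = 1 + 1 = 2
S(3) = S(2) + S(1) = 2 + 1 = 3
S(4) = S(3) + S(2) = 3 + 2 = 5

5


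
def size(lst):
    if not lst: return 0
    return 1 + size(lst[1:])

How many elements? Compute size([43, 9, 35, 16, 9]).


size([43, 9, 35, 16, 9]) = 1 + size([9, 35, 16, 9])
size([9, 35, 16, 9]) = 1 + size([35, 16, 9])
size([35, 16, 9]) = 1 + size([16, 9])
size([16, 9]) = 1 + size([9])
size([9]) = 1 + size([])
size([]) = 0  (base case)
Unwinding: 1 + 1 + 1 + 1 + 1 + 0 = 5

5


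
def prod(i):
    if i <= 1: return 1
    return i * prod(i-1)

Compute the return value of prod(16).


prod(16)
= 16 * prod(15)
= 16 * 15 * prod(14)
= 16 * 15 * 14 * prod(13)
= 16 * 15 * 14 * 13 * prod(12)
= 16 * 15 * 14 * 13 * 12 * prod(11)
= 16 * 15 * 14 * 13 * 12 * 11 * prod(10)
= 16 * 15 * 14 * 13 * 12 * 11 * 10 * prod(9)
= 16 * 15 * 14 * 13 * 12 * 11 * 10 * 9 * prod(8)
= 16 * 15 * 14 * 13 * 12 * 11 * 10 * 9 * 8 * prod(7)
= 16 * 15 * 14 * 13 * 12 * 11 * 10 * 9 * 8 * 7 * prod(6)
= 16 * 15 * 14 * 13 * 12 * 11 * 10 * 9 * 8 * 7 * 6 * prod(5)
= 16 * 15 * 14 * 13 * 12 * 11 * 10 * 9 * 8 * 7 * 6 * 5 * prod(4)
= 16 * 15 * 14 * 13 * 12 * 11 * 10 * 9 * 8 * 7 * 6 * 5 * 4 * prod(3)
= 16 * 15 * 14 * 13 * 12 * 11 * 10 * 9 * 8 * 7 * 6 * 5 * 4 * 3 * prod(2)
= 16 * 15 * 14 * 13 * 12 * 11 * 10 * 9 * 8 * 7 * 6 * 5 * 4 * 3 * 2 * prod(1)
= 16 * 15 * 14 * 13 * 12 * 11 * 10 * 9 * 8 * 7 * 6 * 5 * 4 * 3 * 2 * 1
= 20922789888000

20922789888000


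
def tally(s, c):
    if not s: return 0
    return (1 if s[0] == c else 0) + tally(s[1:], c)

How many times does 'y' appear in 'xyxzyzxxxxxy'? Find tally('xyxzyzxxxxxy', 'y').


s[0]='x' != 'y' -> 0
s[0]='y' == 'y' -> 1
s[0]='x' != 'y' -> 0
s[0]='z' != 'y' -> 0
s[0]='y' == 'y' -> 1
s[0]='z' != 'y' -> 0
s[0]='x' != 'y' -> 0
s[0]='x' != 'y' -> 0
s[0]='x' != 'y' -> 0
s[0]='x' != 'y' -> 0
s[0]='x' != 'y' -> 0
s[0]='y' == 'y' -> 1
Sum: 0 + 1 + 0 + 0 + 1 + 0 + 0 + 0 + 0 + 0 + 0 + 1 = 3

3


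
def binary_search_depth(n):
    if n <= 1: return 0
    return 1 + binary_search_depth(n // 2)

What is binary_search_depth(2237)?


2237 / 2 = 1118
1118 / 2 = 559
559 / 2 = 279
279 / 2 = 139
139 / 2 = 69
69 / 2 = 34
34 / 2 = 17
17 / 2 = 8
8 / 2 = 4
4 / 2 = 2
2 / 2 = 1
Reached 1 after 11 halvings

11


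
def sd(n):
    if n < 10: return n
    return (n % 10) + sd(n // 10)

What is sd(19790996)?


sd(19790996) = 6 + sd(1979099)
sd(1979099) = 9 + sd(197909)
sd(197909) = 9 + sd(19790)
sd(19790) = 0 + sd(1979)
sd(1979) = 9 + sd(197)
sd(197) = 7 + sd(19)
sd(19) = 9 + sd(1)
sd(1) = 1  (base case)
Total: 6 + 9 + 9 + 0 + 9 + 7 + 9 + 1 = 50

50


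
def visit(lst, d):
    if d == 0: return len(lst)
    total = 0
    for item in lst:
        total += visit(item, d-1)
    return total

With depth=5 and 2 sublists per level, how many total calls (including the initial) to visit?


At depth 0 (root): 1 call
At depth 1: each of 1 parents calls visit on 2 children = 2 calls
At depth 2: each of 2 parents calls visit on 2 children = 4 calls
At depth 3: each of 4 parents calls visit on 2 children = 8 calls
At depth 4: each of 8 parents calls visit on 2 children = 16 calls
At depth 5: each of 16 parents calls visit on 2 children = 32 calls
Total: 1 + 2 + 4 + 8 + 16 + 32 = 63

63


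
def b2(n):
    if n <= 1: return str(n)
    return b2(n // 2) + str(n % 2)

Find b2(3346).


b2(3346) = b2(1673) + '0'
b2(1673) = b2(836) + '1'
b2(836) = b2(418) + '0'
b2(418) = b2(209) + '0'
b2(209) = b2(104) + '1'
b2(104) = b2(52) + '0'
b2(52) = b2(26) + '0'
b2(26) = b2(13) + '0'
b2(13) = b2(6) + '1'
b2(6) = b2(3) + '0'
b2(3) = b2(1) + '1'
b2(1) = '1'  (base case)
Concatenating: '1' + '1' + '0' + '1' + '0' + '0' + '0' + '1' + '0' + '0' + '1' + '0' = '110100010010'

110100010010


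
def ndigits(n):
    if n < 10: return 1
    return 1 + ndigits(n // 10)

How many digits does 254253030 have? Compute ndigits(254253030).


ndigits(254253030) = 1 + ndigits(25425303)
ndigits(25425303) = 1 + ndigits(2542530)
ndigits(2542530) = 1 + ndigits(254253)
ndigits(254253) = 1 + ndigits(25425)
ndigits(25425) = 1 + ndigits(2542)
ndigits(2542) = 1 + ndigits(254)
ndigits(254) = 1 + ndigits(25)
ndigits(25) = 1 + ndigits(2)
ndigits(2) = 1  (base case: 2 < 10)
Unwinding: 1 + 1 + 1 + 1 + 1 + 1 + 1 + 1 + 1 = 9

9


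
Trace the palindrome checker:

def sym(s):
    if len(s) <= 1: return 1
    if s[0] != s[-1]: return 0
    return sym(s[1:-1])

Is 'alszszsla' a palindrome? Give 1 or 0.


sym('alszszsla'): s[0]='a' == s[-1]='a' -> check sym('lszszsl')
sym('lszszsl'): s[0]='l' == s[-1]='l' -> check sym('szszs')
sym('szszs'): s[0]='s' == s[-1]='s' -> check sym('zsz')
sym('zsz'): s[0]='z' == s[-1]='z' -> check sym('s')
sym('s'): len <= 1 -> return 1  (base case)
Result: 1 (palindrome)

1


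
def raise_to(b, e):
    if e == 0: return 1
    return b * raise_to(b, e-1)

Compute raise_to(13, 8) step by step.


raise_to(13, 8)
= 13 * raise_to(13, 7)
= 13 * 13 * raise_to(13, 6)
= 13 * 13 * 13 * raise_to(13, 5)
= 13 * 13 * 13 * 13 * raise_to(13, 4)
= 13 * 13 * 13 * 13 * 13 * raise_to(13, 3)
= 13 * 13 * 13 * 13 * 13 * 13 * raise_to(13, 2)
= 13 * 13 * 13 * 13 * 13 * 13 * 13 * raise_to(13, 1)
= 13 * 13 * 13 * 13 * 13 * 13 * 13 * 13 * raise_to(13, 0)
= 13 * 13 * 13 * 13 * 13 * 13 * 13 * 13 * 1
= 815730721

815730721


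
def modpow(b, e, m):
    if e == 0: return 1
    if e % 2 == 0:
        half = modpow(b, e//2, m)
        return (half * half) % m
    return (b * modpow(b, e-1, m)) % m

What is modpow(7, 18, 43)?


modpow(7, 18, 43): e is even, compute modpow(7, 9, 43)
  modpow(7, 9, 43): e is odd, compute modpow(7, 8, 43)
    modpow(7, 8, 43): e is even, compute modpow(7, 4, 43)
      modpow(7, 4, 43): e is even, compute modpow(7, 2, 43)
        modpow(7, 2, 43): e is even, compute modpow(7, 1, 43)
          modpow(7, 1, 43): e is odd, compute modpow(7, 0, 43)
          modpow(7, 0, 43) = 1
          (7 * 1) % 43 = 7
        half=7, (7*7) % 43 = 6
      half=6, (6*6) % 43 = 36
    half=36, (36*36) % 43 = 6
  (7 * 6) % 43 = 42
half=42, (42*42) % 43 = 1

1


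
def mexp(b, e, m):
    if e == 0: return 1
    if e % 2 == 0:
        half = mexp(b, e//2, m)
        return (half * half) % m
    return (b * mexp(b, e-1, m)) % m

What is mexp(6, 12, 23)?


mexp(6, 12, 23): e is even, compute mexp(6, 6, 23)
  mexp(6, 6, 23): e is even, compute mexp(6, 3, 23)
    mexp(6, 3, 23): e is odd, compute mexp(6, 2, 23)
      mexp(6, 2, 23): e is even, compute mexp(6, 1, 23)
        mexp(6, 1, 23): e is odd, compute mexp(6, 0, 23)
          mexp(6, 0, 23) = 1
        (6 * 1) % 23 = 6
      half=6, (6*6) % 23 = 13
    (6 * 13) % 23 = 9
  half=9, (9*9) % 23 = 12
half=12, (12*12) % 23 = 6

6


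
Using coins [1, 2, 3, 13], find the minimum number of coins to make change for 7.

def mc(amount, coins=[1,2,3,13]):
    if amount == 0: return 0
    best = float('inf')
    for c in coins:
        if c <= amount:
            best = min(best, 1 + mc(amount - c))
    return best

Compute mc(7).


Building up with DP:
mc(0) = 0
mc(1) = min(1+mc(0)=1+0=1) = 1
mc(2) = min(1+mc(1)=1+1=2, 1+mc(0)=1+0=1) = 1
mc(3) = min(1+mc(2)=1+1=2, 1+mc(1)=1+1=2, 1+mc(0)=1+0=1) = 1
mc(4) = min(1+mc(3)=1+1=2, 1+mc(2)=1+1=2, 1+mc(1)=1+1=2) = 2
mc(5) = min(1+mc(4)=1+2=3, 1+mc(3)=1+1=2, 1+mc(2)=1+1=2) = 2
mc(6) = min(1+mc(5)=1+2=3, 1+mc(4)=1+2=3, 1+mc(3)=1+1=2) = 2
mc(7) = min(1+mc(6)=1+2=3, 1+mc(5)=1+2=3, 1+mc(4)=1+2=3) = 3

3


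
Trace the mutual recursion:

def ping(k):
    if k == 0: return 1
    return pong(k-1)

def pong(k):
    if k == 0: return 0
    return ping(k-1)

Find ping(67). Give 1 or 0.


ping(67) = pong(66)
pong(66) = ping(65)
ping(65) = pong(64)
pong(64) = ping(63)
ping(63) = pong(62)
pong(62) = ping(61)
ping(61) = pong(60)
pong(60) = ping(59)
ping(59) = pong(58)
pong(58) = ping(57)
ping(57) = pong(56)
pong(56) = ping(55)
ping(55) = pong(54)
pong(54) = ping(53)
ping(53) = pong(52)
pong(52) = ping(51)
ping(51) = pong(50)
pong(50) = ping(49)
ping(49) = pong(48)
pong(48) = ping(47)
ping(47) = pong(46)
pong(46) = ping(45)
ping(45) = pong(44)
pong(44) = ping(43)
ping(43) = pong(42)
pong(42) = ping(41)
ping(41) = pong(40)
pong(40) = ping(39)
ping(39) = pong(38)
pong(38) = ping(37)
ping(37) = pong(36)
pong(36) = ping(35)
ping(35) = pong(34)
pong(34) = ping(33)
ping(33) = pong(32)
pong(32) = ping(31)
ping(31) = pong(30)
pong(30) = ping(29)
ping(29) = pong(28)
pong(28) = ping(27)
ping(27) = pong(26)
pong(26) = ping(25)
ping(25) = pong(24)
pong(24) = ping(23)
ping(23) = pong(22)
pong(22) = ping(21)
ping(21) = pong(20)
pong(20) = ping(19)
ping(19) = pong(18)
pong(18) = ping(17)
ping(17) = pong(16)
pong(16) = ping(15)
ping(15) = pong(14)
pong(14) = ping(13)
ping(13) = pong(12)
pong(12) = ping(11)
ping(11) = pong(10)
pong(10) = ping(9)
ping(9) = pong(8)
pong(8) = ping(7)
ping(7) = pong(6)
pong(6) = ping(5)
ping(5) = pong(4)
pong(4) = ping(3)
ping(3) = pong(2)
pong(2) = ping(1)
ping(1) = pong(0)
pong(0) = 0  (base case)
Result: 0

0


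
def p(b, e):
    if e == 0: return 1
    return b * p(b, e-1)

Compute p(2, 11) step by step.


p(2, 11)
= 2 * p(2, 10)
= 2 * 2 * p(2, 9)
= 2 * 2 * 2 * p(2, 8)
= 2 * 2 * 2 * 2 * p(2, 7)
= 2 * 2 * 2 * 2 * 2 * p(2, 6)
= 2 * 2 * 2 * 2 * 2 * 2 * p(2, 5)
= 2 * 2 * 2 * 2 * 2 * 2 * 2 * p(2, 4)
= 2 * 2 * 2 * 2 * 2 * 2 * 2 * 2 * p(2, 3)
= 2 * 2 * 2 * 2 * 2 * 2 * 2 * 2 * 2 * p(2, 2)
= 2 * 2 * 2 * 2 * 2 * 2 * 2 * 2 * 2 * 2 * p(2, 1)
= 2 * 2 * 2 * 2 * 2 * 2 * 2 * 2 * 2 * 2 * 2 * p(2, 0)
= 2 * 2 * 2 * 2 * 2 * 2 * 2 * 2 * 2 * 2 * 2 * 1
= 2048

2048


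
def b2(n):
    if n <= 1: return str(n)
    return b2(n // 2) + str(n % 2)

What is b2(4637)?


b2(4637) = b2(2318) + '1'
b2(2318) = b2(1159) + '0'
b2(1159) = b2(579) + '1'
b2(579) = b2(289) + '1'
b2(289) = b2(144) + '1'
b2(144) = b2(72) + '0'
b2(72) = b2(36) + '0'
b2(36) = b2(18) + '0'
b2(18) = b2(9) + '0'
b2(9) = b2(4) + '1'
b2(4) = b2(2) + '0'
b2(2) = b2(1) + '0'
b2(1) = '1'  (base case)
Concatenating: '1' + '0' + '0' + '1' + '0' + '0' + '0' + '0' + '1' + '1' + '1' + '0' + '1' = '1001000011101'

1001000011101


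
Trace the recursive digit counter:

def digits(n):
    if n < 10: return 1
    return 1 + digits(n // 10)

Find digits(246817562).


digits(246817562) = 1 + digits(24681756)
digits(24681756) = 1 + digits(2468175)
digits(2468175) = 1 + digits(246817)
digits(246817) = 1 + digits(24681)
digits(24681) = 1 + digits(2468)
digits(2468) = 1 + digits(246)
digits(246) = 1 + digits(24)
digits(24) = 1 + digits(2)
digits(2) = 1  (base case: 2 < 10)
Unwinding: 1 + 1 + 1 + 1 + 1 + 1 + 1 + 1 + 1 = 9

9


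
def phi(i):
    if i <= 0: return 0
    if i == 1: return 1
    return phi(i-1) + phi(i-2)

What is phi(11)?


Computing phi(11) bottom-up:
phi(0) = 0
phi(1) = 1
phi(2) = phi(1) + phi(0) = 1 + 0 = 1
phi(3) = phi(2) + phi(1) = 1 + 1 = 2
phi(4) = phi(3) + phi(2) = 2 + 1 = 3
phi(5) = phi(4) + phi(3) = 3 + 2 = 5
phi(6) = phi(5) + phi(4) = 5 + 3 = 8
phi(7) = phi(6) + phi(5) = 8 + 5 = 13
phi(8) = phi(7) + phi(6) = 13 + 8 = 21
phi(9) = phi(8) + phi(7) = 21 + 13 = 34
phi(10) = phi(9) + phi(8) = 34 + 21 = 55
phi(11) = phi(10) + phi(9) = 55 + 34 = 89

89
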